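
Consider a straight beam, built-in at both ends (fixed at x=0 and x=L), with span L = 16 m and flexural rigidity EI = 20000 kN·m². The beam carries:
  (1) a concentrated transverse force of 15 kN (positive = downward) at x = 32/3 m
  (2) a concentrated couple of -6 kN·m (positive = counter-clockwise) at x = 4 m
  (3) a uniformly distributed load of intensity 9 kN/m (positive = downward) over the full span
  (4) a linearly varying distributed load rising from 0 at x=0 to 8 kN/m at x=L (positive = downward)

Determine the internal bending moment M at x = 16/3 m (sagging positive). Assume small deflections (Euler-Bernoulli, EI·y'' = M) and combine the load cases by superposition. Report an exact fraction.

Load 1 — point force P=15 kN at a=32/3 m (b=L-a=16/3):
  M_1 = Pb²(3a+b)x/L³ - Pab²/L²  [x≤a] = 15·(16/3)²·(3·(32/3)+(16/3))·(16/3)/16³ - 15·(32/3)·(16/3)²/16² = 80/27 kN·m
Load 2 — applied couple M₀=-6 kN·m at a=4 m (b=L-a=12):
  M_2 = R_Ax - M_A - M₀  [x>a] with R_A=-27/64, M_A=9/8 = (-27/64)·(16/3) - (9/8) - (-6) = 21/8 kN·m
Load 3 — uniform load w=9 kN/m over full span:
  M_3 = wLx/2 - wL²/12 - wx²/2 = 9·16·(16/3)/2 - 9·16²/12 - 9·(16/3)²/2 = 64 kN·m
Load 4 — triangular load w₀=8 kN/m (0→w₀ over full span):
  M_4 = 3w₀Lx/20 - w₀L²/30 - w₀x³/(6L) = 3·8·16·(16/3)/20 - 8·16²/30 - 8·(16/3)³/(6·16) = 8704/405 kN·m
Superposition: M = Σ M_i = 295097/3240 kN·m ≈ 91.079321 kN·m

M(16/3) = 295097/3240 kN·m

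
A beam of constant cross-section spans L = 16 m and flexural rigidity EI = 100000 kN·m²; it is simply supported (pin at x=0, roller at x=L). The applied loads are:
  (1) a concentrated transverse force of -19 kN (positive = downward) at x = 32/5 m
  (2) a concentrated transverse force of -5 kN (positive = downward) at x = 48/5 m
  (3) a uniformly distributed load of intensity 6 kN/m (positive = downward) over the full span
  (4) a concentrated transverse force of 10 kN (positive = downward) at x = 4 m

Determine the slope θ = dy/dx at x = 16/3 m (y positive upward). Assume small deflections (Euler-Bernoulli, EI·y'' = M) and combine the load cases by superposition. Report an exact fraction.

Load 1 — point force P=-19 kN at a=32/5 m (b=L-a=48/5):
  θ_1 = -Pb(L²-b²-3x²)/(6LEI)  [x≤a] = -(-19)·(48/5)·(16²-(48/5)²-3·(16/3)²)/(6·16·100000) = 1748/1171875 rad
Load 2 — point force P=-5 kN at a=48/5 m (b=L-a=32/5):
  θ_2 = -Pb(L²-b²-3x²)/(6LEI)  [x≤a] = -(-5)·(32/5)·(16²-(32/5)²-3·(16/3)²)/(6·16·100000) = 304/703125 rad
Load 3 — uniform load w=6 kN/m over full span:
  θ_3 = -w(L³-6Lx²+4x³)/(24EI) = -6·(16³-6·16·(16/3)²+4·(16/3)³)/(24·100000) = -416/84375 rad
Load 4 — point force P=10 kN at a=4 m (b=L-a=12):
  θ_4 = -Pa(2L²-6Lx+3x²+a²)/(6LEI)  [x>a] = -10·4·(2·16²-6·16·(16/3)+3·(16/3)²+4²)/(6·16·100000) = -19/45000 rad
Superposition: θ = Σ θ_i = -289289/84375000 rad ≈ -0.003429 rad

θ(16/3) = -289289/84375000 rad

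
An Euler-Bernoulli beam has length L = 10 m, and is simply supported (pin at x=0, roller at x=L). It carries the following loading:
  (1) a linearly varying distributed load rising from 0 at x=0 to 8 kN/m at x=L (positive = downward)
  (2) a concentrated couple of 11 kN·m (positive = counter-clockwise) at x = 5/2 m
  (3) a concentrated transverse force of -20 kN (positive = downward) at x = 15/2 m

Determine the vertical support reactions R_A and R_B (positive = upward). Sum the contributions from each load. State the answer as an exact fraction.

R_A = 283/30 kN, R_B = 317/30 kN

Load 1 — triangular load w₀=8 kN/m (0→w₀ over full span):
  R_A = w₀L/6 = 8·10/6 = 40/3 kN
  R_B = w₀L/3 = 8·10/3 = 80/3 kN
Load 2 — applied couple M₀=11 kN·m at a=5/2 m (b=L-a=15/2):
  R_A = M₀/L = 11/10 kN
  R_B = -M₀/L = -11/10 kN
Load 3 — point force P=-20 kN at a=15/2 m (b=L-a=5/2):
  R_A = Pb/L = (-20)·(5/2)/10 = -5 kN
  R_B = Pa/L = (-20)·(15/2)/10 = -15 kN
Superposition: R_A = 283/30 kN, R_B = 317/30 kN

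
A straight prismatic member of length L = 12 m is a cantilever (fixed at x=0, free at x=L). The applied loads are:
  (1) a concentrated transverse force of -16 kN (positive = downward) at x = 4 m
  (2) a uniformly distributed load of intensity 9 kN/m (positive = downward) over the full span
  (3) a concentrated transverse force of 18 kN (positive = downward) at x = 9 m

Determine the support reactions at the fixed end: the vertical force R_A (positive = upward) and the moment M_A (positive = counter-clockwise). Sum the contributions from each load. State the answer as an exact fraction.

Load 1 — point force P=-16 kN at a=4 m (b=L-a=8):
  R_A = P = (-16) = -16 kN
  M_A = Pa = (-16)·4 = -64 kN·m
Load 2 — uniform load w=9 kN/m over full span:
  R_A = wL = 9·12 = 108 kN
  M_A = wL²/2 = 9·12²/2 = 648 kN·m
Load 3 — point force P=18 kN at a=9 m (b=L-a=3):
  R_A = P = 18 kN
  M_A = Pa = 18·9 = 162 kN·m
Superposition: R_A = 110 kN, M_A = 746 kN·m

R_A = 110 kN, M_A = 746 kN·m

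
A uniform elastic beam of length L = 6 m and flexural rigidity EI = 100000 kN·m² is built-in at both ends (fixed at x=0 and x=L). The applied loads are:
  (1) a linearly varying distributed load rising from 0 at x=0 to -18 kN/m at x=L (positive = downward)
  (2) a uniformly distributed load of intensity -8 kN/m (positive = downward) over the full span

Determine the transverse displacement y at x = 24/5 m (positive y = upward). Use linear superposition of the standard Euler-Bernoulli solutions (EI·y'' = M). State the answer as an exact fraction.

Load 1 — triangular load w₀=-18 kN/m (0→w₀ over full span):
  y_1 = -w₀x²(L-x)²(x+2L)/(120LEI) = -(-18)·(24/5)²·(6-(24/5))²·((24/5)+2·6)/(120·6·100000) = 6804/48828125 m
Load 2 — uniform load w=-8 kN/m over full span:
  y_2 = -wx²(L-x)²/(24EI) = -(-8)·(24/5)²·(6-(24/5))²/(24·100000) = 216/1953125 m
Superposition: y = Σ y_i = 12204/48828125 m ≈ 0.000250 m

y(24/5) = 12204/48828125 m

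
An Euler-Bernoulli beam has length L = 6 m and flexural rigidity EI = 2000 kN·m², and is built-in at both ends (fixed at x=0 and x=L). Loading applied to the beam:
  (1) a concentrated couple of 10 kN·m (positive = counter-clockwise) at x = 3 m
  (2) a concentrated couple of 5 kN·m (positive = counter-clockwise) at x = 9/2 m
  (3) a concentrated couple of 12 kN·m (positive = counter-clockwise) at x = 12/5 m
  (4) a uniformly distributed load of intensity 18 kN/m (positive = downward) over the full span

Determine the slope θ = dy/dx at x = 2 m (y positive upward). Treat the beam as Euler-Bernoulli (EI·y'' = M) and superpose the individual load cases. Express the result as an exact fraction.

θ(2) = -2237/200000 rad

Load 1 — applied couple M₀=10 kN·m at a=3 m (b=L-a=3):
  θ_1 = (R_Ax²/2 - M_Ax)/EI  [x≤a] with R_A=5/2, M_A=5/2 = ((5/2)·2²/2 - (5/2)·2)/2000 = 0 rad
Load 2 — applied couple M₀=5 kN·m at a=9/2 m (b=L-a=3/2):
  θ_2 = (R_Ax²/2 - M_Ax)/EI  [x≤a] with R_A=15/16, M_A=25/16 = ((15/16)·2²/2 - (25/16)·2)/2000 = -1/1600 rad
Load 3 — applied couple M₀=12 kN·m at a=12/5 m (b=L-a=18/5):
  θ_3 = (R_Ax²/2 - M_Ax)/EI  [x≤a] with R_A=72/25, M_A=36/25 = ((72/25)·2²/2 - (36/25)·2)/2000 = 9/6250 rad
Load 4 — uniform load w=18 kN/m over full span:
  θ_4 = -wx(L-x)(L-2x)/(12EI) = -18·2·(6-2)·(6-2·2)/(12·2000) = -3/250 rad
Superposition: θ = Σ θ_i = -2237/200000 rad ≈ -0.011185 rad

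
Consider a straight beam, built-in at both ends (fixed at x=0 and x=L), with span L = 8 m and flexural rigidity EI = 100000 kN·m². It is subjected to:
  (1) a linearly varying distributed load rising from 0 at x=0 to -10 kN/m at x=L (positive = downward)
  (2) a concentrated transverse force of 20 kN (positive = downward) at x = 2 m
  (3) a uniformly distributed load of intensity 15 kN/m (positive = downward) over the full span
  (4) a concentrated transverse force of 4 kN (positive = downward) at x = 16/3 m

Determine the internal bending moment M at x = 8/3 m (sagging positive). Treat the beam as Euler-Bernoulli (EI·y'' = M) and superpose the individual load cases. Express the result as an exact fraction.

M(8/3) = 4781/162 kN·m

Load 1 — triangular load w₀=-10 kN/m (0→w₀ over full span):
  M_1 = 3w₀Lx/20 - w₀L²/30 - w₀x³/(6L) = 3·(-10)·8·(8/3)/20 - (-10)·8²/30 - (-10)·(8/3)³/(6·8) = -544/81 kN·m
Load 2 — point force P=20 kN at a=2 m (b=L-a=6):
  M_2 = Pa²(a+3b)(L-x)/L³ - Pa²b/L²  [x>a] = 20·2²·(2+3·6)·(8-(8/3))/8³ - 20·2²·6/8² = 55/6 kN·m
Load 3 — uniform load w=15 kN/m over full span:
  M_3 = wLx/2 - wL²/12 - wx²/2 = 15·8·(8/3)/2 - 15·8²/12 - 15·(8/3)²/2 = 80/3 kN·m
Load 4 — point force P=4 kN at a=16/3 m (b=L-a=8/3):
  M_4 = Pb²(3a+b)x/L³ - Pab²/L²  [x≤a] = 4·(8/3)²·(3·(16/3)+(8/3))·(8/3)/8³ - 4·(16/3)·(8/3)²/8² = 32/81 kN·m
Superposition: M = Σ M_i = 4781/162 kN·m ≈ 29.512346 kN·m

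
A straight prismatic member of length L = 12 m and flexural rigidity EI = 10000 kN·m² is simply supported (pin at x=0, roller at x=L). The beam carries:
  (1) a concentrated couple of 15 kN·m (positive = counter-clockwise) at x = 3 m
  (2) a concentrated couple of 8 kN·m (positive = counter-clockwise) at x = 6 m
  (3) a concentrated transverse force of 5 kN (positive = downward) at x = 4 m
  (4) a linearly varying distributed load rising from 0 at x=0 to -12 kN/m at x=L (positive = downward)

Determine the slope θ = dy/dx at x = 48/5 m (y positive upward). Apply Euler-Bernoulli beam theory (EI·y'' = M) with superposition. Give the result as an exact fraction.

Load 1 — applied couple M₀=15 kN·m at a=3 m (b=L-a=9):
  θ_1 = (M₀x²/(2L)-M₀(x-a)+C₁)/EI  [x>a] with C₁=M₀(3b²-L²)/(6L)=165/8 = (15·(48/5)²/(2·12)-15·((48/5)-3)+(165/8))/10000 = -831/400000 rad
Load 2 — applied couple M₀=8 kN·m at a=6 m (b=L-a=6):
  θ_2 = (M₀x²/(2L)-M₀(x-a)+C₁)/EI  [x>a] with C₁=M₀(3b²-L²)/(6L)=-4 = (8·(48/5)²/(2·12)-8·((48/5)-6)+(-4))/10000 = -13/62500 rad
Load 3 — point force P=5 kN at a=4 m (b=L-a=8):
  θ_3 = -Pa(2L²-6Lx+3x²+a²)/(6LEI)  [x>a] = -5·4·(2·12²-6·12·(48/5)+3·(48/5)²+4²)/(6·12·10000) = 173/56250 rad
Load 4 — triangular load w₀=-12 kN/m (0→w₀ over full span):
  θ_4 = -w₀(7L⁴-30L²x²+15x⁴)/(360LEI) = -(-12)·(7·12⁴-30·12²·(48/5)²+15·(48/5)⁴)/(360·12·10000) = -13626/390625 rad
Superposition: θ = Σ θ_i = -15341627/450000000 rad ≈ -0.034093 rad

θ(48/5) = -15341627/450000000 rad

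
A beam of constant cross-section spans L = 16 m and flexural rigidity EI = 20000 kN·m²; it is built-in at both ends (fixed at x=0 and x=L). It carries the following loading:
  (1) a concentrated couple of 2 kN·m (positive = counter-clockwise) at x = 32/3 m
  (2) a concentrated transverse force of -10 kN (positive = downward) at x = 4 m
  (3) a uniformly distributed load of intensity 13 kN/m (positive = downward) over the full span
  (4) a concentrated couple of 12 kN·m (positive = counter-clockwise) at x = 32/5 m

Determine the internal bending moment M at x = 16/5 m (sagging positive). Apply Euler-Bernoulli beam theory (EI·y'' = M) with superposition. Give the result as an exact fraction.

Load 1 — applied couple M₀=2 kN·m at a=32/3 m (b=L-a=16/3):
  M_1 = R_Ax - M_A  [x≤a] with R_A=1/6, M_A=2/3 = (1/6)·(16/5) - (2/3) = -2/15 kN·m
Load 2 — point force P=-10 kN at a=4 m (b=L-a=12):
  M_2 = Pb²(3a+b)x/L³ - Pab²/L²  [x≤a] = (-10)·12²·(3·4+12)·(16/5)/16³ - (-10)·4·12²/16² = -9/2 kN·m
Load 3 — uniform load w=13 kN/m over full span:
  M_3 = wLx/2 - wL²/12 - wx²/2 = 13·16·(16/5)/2 - 13·16²/12 - 13·(16/5)²/2 = -832/75 kN·m
Load 4 — applied couple M₀=12 kN·m at a=32/5 m (b=L-a=48/5):
  M_4 = R_Ax - M_A  [x≤a] with R_A=27/25, M_A=36/25 = (27/25)·(16/5) - (36/25) = 252/125 kN·m
Superposition: M = Σ M_i = -10283/750 kN·m ≈ -13.710667 kN·m

M(16/5) = -10283/750 kN·m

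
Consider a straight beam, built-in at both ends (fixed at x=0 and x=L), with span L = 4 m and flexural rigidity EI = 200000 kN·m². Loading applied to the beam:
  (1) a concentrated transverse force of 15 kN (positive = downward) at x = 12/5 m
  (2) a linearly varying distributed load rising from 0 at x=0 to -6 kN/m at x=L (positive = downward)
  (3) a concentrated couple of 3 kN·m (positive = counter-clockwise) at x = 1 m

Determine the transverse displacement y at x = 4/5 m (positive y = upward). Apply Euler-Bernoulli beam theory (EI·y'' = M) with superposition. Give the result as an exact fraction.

y(4/5) = -13117/6250000000 m

Load 1 — point force P=15 kN at a=12/5 m (b=L-a=8/5):
  y_1 = -Pb²x²(3aL-(3a+b)x)/(6L³EI)  [x≤a] = -15·(8/5)²·(4/5)²·(3·(12/5)·4-(3·(12/5)+(8/5))·(4/5))/(6·4³·200000) = -68/9765625 m
Load 2 — triangular load w₀=-6 kN/m (0→w₀ over full span):
  y_2 = -w₀x²(L-x)²(x+2L)/(120LEI) = -(-6)·(4/5)²·(4-(4/5))²·((4/5)+2·4)/(120·4·200000) = 176/48828125 m
Load 3 — applied couple M₀=3 kN·m at a=1 m (b=L-a=3):
  y_3 = (R_Ax³/6 - M_Ax²/2)/EI  [x≤a] with R_A=27/32, M_A=-9/16 = ((27/32)·(4/5)³/6 - (-9/16)·(4/5)²/2)/200000 = 63/50000000 m
Superposition: y = Σ y_i = -13117/6250000000 m ≈ -0.000002 m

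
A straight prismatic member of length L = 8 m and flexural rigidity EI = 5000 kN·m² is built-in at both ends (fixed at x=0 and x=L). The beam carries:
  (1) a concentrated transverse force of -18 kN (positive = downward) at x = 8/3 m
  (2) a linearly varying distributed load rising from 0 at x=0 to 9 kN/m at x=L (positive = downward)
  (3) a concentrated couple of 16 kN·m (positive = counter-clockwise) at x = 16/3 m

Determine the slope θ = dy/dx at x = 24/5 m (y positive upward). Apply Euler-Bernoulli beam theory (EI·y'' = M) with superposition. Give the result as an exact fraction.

Load 1 — point force P=-18 kN at a=8/3 m (b=L-a=16/3):
  θ_1 = Pa²(L-x)(2bL-(3b+a)(L-x))/(2L³EI)  [x>a] = (-18)·(8/3)²·(8-(24/5))·(2·(16/3)·8-(3·(16/3)+(8/3))·(8-(24/5)))/(2·8³·5000) = -32/15625 rad
Load 2 — triangular load w₀=9 kN/m (0→w₀ over full span):
  θ_2 = -w₀(2x(L-x)(L-2x)(x+2L)+x²(L-x)²)/(120LEI) = -9·(2·(24/5)·(8-(24/5))·(8-2·(24/5))·((24/5)+2·8)+(24/5)²·(8-(24/5))²)/(120·8·5000) = 576/390625 rad
Load 3 — applied couple M₀=16 kN·m at a=16/3 m (b=L-a=8/3):
  θ_3 = (R_Ax²/2 - M_Ax)/EI  [x≤a] with R_A=8/3, M_A=16/3 = ((8/3)·(24/5)²/2 - (16/3)·(24/5))/5000 = 16/15625 rad
Superposition: θ = Σ θ_i = 176/390625 rad ≈ 0.000451 rad

θ(24/5) = 176/390625 rad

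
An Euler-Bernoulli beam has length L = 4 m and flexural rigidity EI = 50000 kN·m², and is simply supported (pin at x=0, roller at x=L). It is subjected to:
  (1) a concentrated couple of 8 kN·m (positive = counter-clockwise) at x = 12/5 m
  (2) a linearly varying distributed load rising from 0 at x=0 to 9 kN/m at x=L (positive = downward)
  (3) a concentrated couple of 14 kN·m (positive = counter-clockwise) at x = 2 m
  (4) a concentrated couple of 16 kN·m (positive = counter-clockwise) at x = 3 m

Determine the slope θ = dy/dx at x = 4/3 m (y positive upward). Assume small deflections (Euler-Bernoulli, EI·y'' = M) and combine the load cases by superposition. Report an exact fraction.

Load 1 — applied couple M₀=8 kN·m at a=12/5 m (b=L-a=8/5):
  θ_1 = (M₀x²/(2L)+C₁)/EI  [x≤a] with C₁=M₀(3b²-L²)/(6L)=-208/75 = (8·(4/3)²/(2·4)+(-208/75))/50000 = -14/703125 rad
Load 2 — triangular load w₀=9 kN/m (0→w₀ over full span):
  θ_2 = -w₀(7L⁴-30L²x²+15x⁴)/(360LEI) = -9·(7·4⁴-30·4²·(4/3)²+15·(4/3)⁴)/(360·4·50000) = -52/421875 rad
Load 3 — applied couple M₀=14 kN·m at a=2 m (b=L-a=2):
  θ_3 = (M₀x²/(2L)+C₁)/EI  [x≤a] with C₁=M₀(3b²-L²)/(6L)=-7/3 = (14·(4/3)²/(2·4)+(-7/3))/50000 = 7/450000 rad
Load 4 — applied couple M₀=16 kN·m at a=3 m (b=L-a=1):
  θ_4 = (M₀x²/(2L)+C₁)/EI  [x≤a] with C₁=M₀(3b²-L²)/(6L)=-26/3 = (16·(4/3)²/(2·4)+(-26/3))/50000 = -23/225000 rad
Superposition: θ = Σ θ_i = -7757/33750000 rad ≈ -0.000230 rad

θ(4/3) = -7757/33750000 rad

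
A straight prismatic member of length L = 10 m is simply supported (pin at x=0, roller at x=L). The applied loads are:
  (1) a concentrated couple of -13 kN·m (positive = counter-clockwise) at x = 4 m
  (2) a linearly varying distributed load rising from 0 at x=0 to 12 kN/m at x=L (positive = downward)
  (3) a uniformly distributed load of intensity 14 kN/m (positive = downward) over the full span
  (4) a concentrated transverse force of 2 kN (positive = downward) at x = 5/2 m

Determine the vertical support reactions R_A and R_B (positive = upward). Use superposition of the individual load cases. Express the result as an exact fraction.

Load 1 — applied couple M₀=-13 kN·m at a=4 m (b=L-a=6):
  R_A = M₀/L = (-13)/10 = -13/10 kN
  R_B = -M₀/L = -(-13)/10 = 13/10 kN
Load 2 — triangular load w₀=12 kN/m (0→w₀ over full span):
  R_A = w₀L/6 = 12·10/6 = 20 kN
  R_B = w₀L/3 = 12·10/3 = 40 kN
Load 3 — uniform load w=14 kN/m over full span:
  R_A = wL/2 = 14·10/2 = 70 kN
  R_B = wL/2 = 14·10/2 = 70 kN
Load 4 — point force P=2 kN at a=5/2 m (b=L-a=15/2):
  R_A = Pb/L = 2·(15/2)/10 = 3/2 kN
  R_B = Pa/L = 2·(5/2)/10 = 1/2 kN
Superposition: R_A = 451/5 kN, R_B = 559/5 kN

R_A = 451/5 kN, R_B = 559/5 kN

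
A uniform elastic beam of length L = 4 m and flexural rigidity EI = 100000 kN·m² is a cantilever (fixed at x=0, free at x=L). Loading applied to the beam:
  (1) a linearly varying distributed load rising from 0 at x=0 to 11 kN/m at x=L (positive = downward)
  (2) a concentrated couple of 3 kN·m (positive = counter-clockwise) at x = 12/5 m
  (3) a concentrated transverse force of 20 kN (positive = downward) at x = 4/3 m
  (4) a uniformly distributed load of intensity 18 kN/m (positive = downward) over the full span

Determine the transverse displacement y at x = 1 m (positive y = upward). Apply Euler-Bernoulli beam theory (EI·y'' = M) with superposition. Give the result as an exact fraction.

Load 1 — triangular load w₀=11 kN/m (0→w₀ over full span):
  y_1 = (w₀Lx³/12-w₀L²x²/6-w₀x⁵/(120L))/EI = (11·4·1³/12-11·4²·1²/6-11·1⁵/(120·4))/100000 = -12331/48000000 m
Load 2 — applied couple M₀=3 kN·m at a=12/5 m (b=L-a=8/5):
  y_2 = M₀x²/(2EI)  [x≤a] = 3·1²/(2·100000) = 3/200000 m
Load 3 — point force P=20 kN at a=4/3 m (b=L-a=8/3):
  y_3 = -Px²(3a-x)/(6EI)  [x≤a] = -20·1²·(3·(4/3)-1)/(6·100000) = -1/10000 m
Load 4 — uniform load w=18 kN/m over full span:
  y_4 = -wx²(x²-4Lx+6L²)/(24EI) = -18·1²·(1²-4·4·1+6·4²)/(24·100000) = -243/400000 m
Superposition: y = Σ y_i = -45571/48000000 m ≈ -0.000949 m

y(1) = -45571/48000000 m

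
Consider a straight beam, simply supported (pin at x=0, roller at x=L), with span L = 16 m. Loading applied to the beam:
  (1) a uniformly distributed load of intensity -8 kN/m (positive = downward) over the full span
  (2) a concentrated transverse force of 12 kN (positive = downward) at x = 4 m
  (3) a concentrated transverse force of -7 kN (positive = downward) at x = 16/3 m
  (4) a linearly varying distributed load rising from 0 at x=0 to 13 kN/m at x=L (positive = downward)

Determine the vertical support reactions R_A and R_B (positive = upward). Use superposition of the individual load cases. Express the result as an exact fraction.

R_A = -25 kN, R_B = 6 kN

Load 1 — uniform load w=-8 kN/m over full span:
  R_A = wL/2 = (-8)·16/2 = -64 kN
  R_B = wL/2 = (-8)·16/2 = -64 kN
Load 2 — point force P=12 kN at a=4 m (b=L-a=12):
  R_A = Pb/L = 12·12/16 = 9 kN
  R_B = Pa/L = 12·4/16 = 3 kN
Load 3 — point force P=-7 kN at a=16/3 m (b=L-a=32/3):
  R_A = Pb/L = (-7)·(32/3)/16 = -14/3 kN
  R_B = Pa/L = (-7)·(16/3)/16 = -7/3 kN
Load 4 — triangular load w₀=13 kN/m (0→w₀ over full span):
  R_A = w₀L/6 = 13·16/6 = 104/3 kN
  R_B = w₀L/3 = 13·16/3 = 208/3 kN
Superposition: R_A = -25 kN, R_B = 6 kN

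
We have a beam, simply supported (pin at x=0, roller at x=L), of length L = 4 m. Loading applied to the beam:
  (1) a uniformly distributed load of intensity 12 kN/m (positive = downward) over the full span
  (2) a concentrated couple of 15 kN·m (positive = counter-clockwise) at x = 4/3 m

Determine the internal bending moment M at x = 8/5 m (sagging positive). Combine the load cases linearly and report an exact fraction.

M(8/5) = 351/25 kN·m

Load 1 — uniform load w=12 kN/m over full span:
  M_1 = wx(L-x)/2 = 12·(8/5)·(4-(8/5))/2 = 576/25 kN·m
Load 2 — applied couple M₀=15 kN·m at a=4/3 m (b=L-a=8/3):
  M_2 = M₀x/L - M₀  [x>a] = 15·(8/5)/4 - 15 = -9 kN·m
Superposition: M = Σ M_i = 351/25 kN·m ≈ 14.040000 kN·m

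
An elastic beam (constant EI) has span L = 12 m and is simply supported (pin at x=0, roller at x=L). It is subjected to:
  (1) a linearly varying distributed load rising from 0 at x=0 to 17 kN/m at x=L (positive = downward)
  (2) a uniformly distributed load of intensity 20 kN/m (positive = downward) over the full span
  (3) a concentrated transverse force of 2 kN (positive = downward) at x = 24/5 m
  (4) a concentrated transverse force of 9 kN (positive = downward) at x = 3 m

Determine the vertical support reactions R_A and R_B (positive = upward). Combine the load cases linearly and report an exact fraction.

Load 1 — triangular load w₀=17 kN/m (0→w₀ over full span):
  R_A = w₀L/6 = 17·12/6 = 34 kN
  R_B = w₀L/3 = 17·12/3 = 68 kN
Load 2 — uniform load w=20 kN/m over full span:
  R_A = wL/2 = 20·12/2 = 120 kN
  R_B = wL/2 = 20·12/2 = 120 kN
Load 3 — point force P=2 kN at a=24/5 m (b=L-a=36/5):
  R_A = Pb/L = 2·(36/5)/12 = 6/5 kN
  R_B = Pa/L = 2·(24/5)/12 = 4/5 kN
Load 4 — point force P=9 kN at a=3 m (b=L-a=9):
  R_A = Pb/L = 9·9/12 = 27/4 kN
  R_B = Pa/L = 9·3/12 = 9/4 kN
Superposition: R_A = 3239/20 kN, R_B = 3821/20 kN

R_A = 3239/20 kN, R_B = 3821/20 kN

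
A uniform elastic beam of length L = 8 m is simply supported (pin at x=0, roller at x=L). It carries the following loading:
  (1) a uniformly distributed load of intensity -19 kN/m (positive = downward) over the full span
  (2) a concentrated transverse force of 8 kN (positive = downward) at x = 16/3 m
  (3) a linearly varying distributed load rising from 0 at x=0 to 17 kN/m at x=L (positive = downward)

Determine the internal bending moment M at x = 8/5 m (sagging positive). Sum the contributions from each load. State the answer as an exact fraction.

M(8/5) = -21824/375 kN·m

Load 1 — uniform load w=-19 kN/m over full span:
  M_1 = wx(L-x)/2 = (-19)·(8/5)·(8-(8/5))/2 = -2432/25 kN·m
Load 2 — point force P=8 kN at a=16/3 m (b=L-a=8/3):
  M_2 = Pbx/L  [x≤a] = 8·(8/3)·(8/5)/8 = 64/15 kN·m
Load 3 — triangular load w₀=17 kN/m (0→w₀ over full span):
  M_3 = w₀Lx/6 - w₀x³/(6L) = 17·8·(8/5)/6 - 17·(8/5)³/(6·8) = 4352/125 kN·m
Superposition: M = Σ M_i = -21824/375 kN·m ≈ -58.197333 kN·m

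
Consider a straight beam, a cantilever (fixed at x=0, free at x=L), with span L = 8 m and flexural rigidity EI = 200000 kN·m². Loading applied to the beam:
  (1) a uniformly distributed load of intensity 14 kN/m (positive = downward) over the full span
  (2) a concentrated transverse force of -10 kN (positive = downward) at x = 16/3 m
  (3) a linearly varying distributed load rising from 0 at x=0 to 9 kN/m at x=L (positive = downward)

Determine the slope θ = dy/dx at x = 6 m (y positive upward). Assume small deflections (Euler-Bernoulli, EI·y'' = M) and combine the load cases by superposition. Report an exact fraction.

θ(6) = -57547/7200000 rad

Load 1 — uniform load w=14 kN/m over full span:
  θ_1 = -wx(x²-3Lx+3L²)/(6EI) = -14·6·(6²-3·8·6+3·8²)/(6·200000) = -147/25000 rad
Load 2 — point force P=-10 kN at a=16/3 m (b=L-a=8/3):
  θ_2 = -Pa²/(2EI)  [x>a] = -(-10)·(16/3)²/(2·200000) = 4/5625 rad
Load 3 — triangular load w₀=9 kN/m (0→w₀ over full span):
  θ_3 = (w₀Lx²/4-w₀L²x/3-w₀x⁴/(24L))/EI = (9·8·6²/4-9·8²·6/3-9·6⁴/(24·8))/200000 = -2259/800000 rad
Superposition: θ = Σ θ_i = -57547/7200000 rad ≈ -0.007993 rad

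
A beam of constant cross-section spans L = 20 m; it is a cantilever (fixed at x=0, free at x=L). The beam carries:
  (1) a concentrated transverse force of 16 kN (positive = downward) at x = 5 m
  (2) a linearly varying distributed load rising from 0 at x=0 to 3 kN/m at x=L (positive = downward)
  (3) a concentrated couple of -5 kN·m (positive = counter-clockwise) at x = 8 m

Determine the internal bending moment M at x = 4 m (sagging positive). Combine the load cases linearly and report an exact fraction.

Load 1 — point force P=16 kN at a=5 m (b=L-a=15):
  M_1 = -P(a-x)  [x≤a] = -16·(5-4) = -16 kN·m
Load 2 — triangular load w₀=3 kN/m (0→w₀ over full span):
  M_2 = w₀Lx/2 - w₀L²/3 - w₀x³/(6L) = 3·20·4/2 - 3·20²/3 - 3·4³/(6·20) = -1408/5 kN·m
Load 3 — applied couple M₀=-5 kN·m at a=8 m (b=L-a=12):
  M_3 = M₀  [x≤a] = (-5) = -5 kN·m
Superposition: M = Σ M_i = -1513/5 kN·m ≈ -302.600000 kN·m

M(4) = -1513/5 kN·m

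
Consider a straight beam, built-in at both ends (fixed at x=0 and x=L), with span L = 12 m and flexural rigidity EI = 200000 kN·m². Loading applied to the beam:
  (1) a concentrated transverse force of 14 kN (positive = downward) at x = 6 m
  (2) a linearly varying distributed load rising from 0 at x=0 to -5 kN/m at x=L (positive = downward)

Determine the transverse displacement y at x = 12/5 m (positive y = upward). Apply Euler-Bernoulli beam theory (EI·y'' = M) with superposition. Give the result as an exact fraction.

y(12/5) = 1683/78125000 m

Load 1 — point force P=14 kN at a=6 m (b=L-a=6):
  y_1 = -Pb²x²(3aL-(3a+b)x)/(6L³EI)  [x≤a] = -14·6²·(12/5)²·(3·6·12-(3·6+6)·(12/5))/(6·12³·200000) = -693/3125000 m
Load 2 — triangular load w₀=-5 kN/m (0→w₀ over full span):
  y_2 = -w₀x²(L-x)²(x+2L)/(120LEI) = -(-5)·(12/5)²·(12-(12/5))²·((12/5)+2·12)/(120·12·200000) = 2376/9765625 m
Superposition: y = Σ y_i = 1683/78125000 m ≈ 0.000022 m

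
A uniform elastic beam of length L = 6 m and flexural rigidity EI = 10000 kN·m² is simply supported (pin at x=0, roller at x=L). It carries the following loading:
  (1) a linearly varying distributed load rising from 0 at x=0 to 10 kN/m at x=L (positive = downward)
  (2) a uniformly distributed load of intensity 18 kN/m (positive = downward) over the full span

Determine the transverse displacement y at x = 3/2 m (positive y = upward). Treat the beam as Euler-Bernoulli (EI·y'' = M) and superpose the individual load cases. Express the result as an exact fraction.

y(3/2) = -70119/2560000 m

Load 1 — triangular load w₀=10 kN/m (0→w₀ over full span):
  y_1 = -w₀x(7L⁴-10L²x²+3x⁴)/(360LEI) = -10·(3/2)·(7·6⁴-10·6²·(3/2)²+3·(3/2)⁴)/(360·6·10000) = -2943/512000 m
Load 2 — uniform load w=18 kN/m over full span:
  y_2 = -wx(L³-2Lx²+x³)/(24EI) = -18·(3/2)·(6³-2·6·(3/2)²+(3/2)³)/(24·10000) = -13851/640000 m
Superposition: y = Σ y_i = -70119/2560000 m ≈ -0.027390 m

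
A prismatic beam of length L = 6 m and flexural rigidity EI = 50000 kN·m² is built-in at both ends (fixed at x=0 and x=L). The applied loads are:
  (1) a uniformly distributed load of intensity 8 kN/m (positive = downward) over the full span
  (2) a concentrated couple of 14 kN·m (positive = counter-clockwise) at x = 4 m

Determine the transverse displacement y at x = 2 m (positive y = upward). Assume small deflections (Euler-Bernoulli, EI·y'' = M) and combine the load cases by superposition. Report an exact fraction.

Load 1 — uniform load w=8 kN/m over full span:
  y_1 = -wx²(L-x)²/(24EI) = -8·2²·(6-2)²/(24·50000) = -4/9375 m
Load 2 — applied couple M₀=14 kN·m at a=4 m (b=L-a=2):
  y_2 = (R_Ax³/6 - M_Ax²/2)/EI  [x≤a] with R_A=28/9, M_A=14/3 = ((28/9)·2³/6 - (14/3)·2²/2)/50000 = -7/67500 m
Superposition: y = Σ y_i = -179/337500 m ≈ -0.000530 m

y(2) = -179/337500 m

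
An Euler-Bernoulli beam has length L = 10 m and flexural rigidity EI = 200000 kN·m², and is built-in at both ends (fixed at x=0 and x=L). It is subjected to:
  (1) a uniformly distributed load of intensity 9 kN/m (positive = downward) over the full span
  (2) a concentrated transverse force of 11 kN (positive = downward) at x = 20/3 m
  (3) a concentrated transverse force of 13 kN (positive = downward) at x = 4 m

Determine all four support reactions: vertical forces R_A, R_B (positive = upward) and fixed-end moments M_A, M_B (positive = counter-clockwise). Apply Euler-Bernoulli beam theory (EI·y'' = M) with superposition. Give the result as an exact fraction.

Load 1 — uniform load w=9 kN/m over full span:
  R_A = wL/2 = 9·10/2 = 45 kN
  M_A = wL²/12 = 9·10²/12 = 75 kN·m
  R_B = wL/2 = 9·10/2 = 45 kN
  M_B = -wL²/12 = -9·10²/12 = -75 kN·m
Load 2 — point force P=11 kN at a=20/3 m (b=L-a=10/3):
  R_A = Pb²(3a+b)/L³ = 11·(10/3)²·(3·(20/3)+(10/3))/10³ = 77/27 kN
  M_A = Pab²/L² = 11·(20/3)·(10/3)²/10² = 220/27 kN·m
  R_B = Pa²(a+3b)/L³ = 11·(20/3)²·((20/3)+3·(10/3))/10³ = 220/27 kN
  M_B = -Pa²b/L² = -11·(20/3)²·(10/3)/10² = -440/27 kN·m
Load 3 — point force P=13 kN at a=4 m (b=L-a=6):
  R_A = Pb²(3a+b)/L³ = 13·6²·(3·4+6)/10³ = 1053/125 kN
  M_A = Pab²/L² = 13·4·6²/10² = 468/25 kN·m
  R_B = Pa²(a+3b)/L³ = 13·4²·(4+3·6)/10³ = 572/125 kN
  M_B = -Pa²b/L² = -13·4²·6/10² = -312/25 kN·m
Superposition: R_A = 189931/3375 kN, M_A = 68761/675 kN·m, R_B = 194819/3375 kN, M_B = -70049/675 kN·m

R_A = 189931/3375 kN, M_A = 68761/675 kN·m, R_B = 194819/3375 kN, M_B = -70049/675 kN·m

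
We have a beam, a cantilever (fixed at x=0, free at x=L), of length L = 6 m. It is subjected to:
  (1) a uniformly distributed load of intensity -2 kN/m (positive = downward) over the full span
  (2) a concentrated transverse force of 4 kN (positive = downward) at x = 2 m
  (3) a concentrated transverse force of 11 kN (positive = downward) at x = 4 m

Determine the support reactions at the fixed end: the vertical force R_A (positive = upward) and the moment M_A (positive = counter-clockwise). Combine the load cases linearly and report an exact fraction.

R_A = 3 kN, M_A = 16 kN·m

Load 1 — uniform load w=-2 kN/m over full span:
  R_A = wL = (-2)·6 = -12 kN
  M_A = wL²/2 = (-2)·6²/2 = -36 kN·m
Load 2 — point force P=4 kN at a=2 m (b=L-a=4):
  R_A = P = 4 kN
  M_A = Pa = 4·2 = 8 kN·m
Load 3 — point force P=11 kN at a=4 m (b=L-a=2):
  R_A = P = 11 kN
  M_A = Pa = 11·4 = 44 kN·m
Superposition: R_A = 3 kN, M_A = 16 kN·m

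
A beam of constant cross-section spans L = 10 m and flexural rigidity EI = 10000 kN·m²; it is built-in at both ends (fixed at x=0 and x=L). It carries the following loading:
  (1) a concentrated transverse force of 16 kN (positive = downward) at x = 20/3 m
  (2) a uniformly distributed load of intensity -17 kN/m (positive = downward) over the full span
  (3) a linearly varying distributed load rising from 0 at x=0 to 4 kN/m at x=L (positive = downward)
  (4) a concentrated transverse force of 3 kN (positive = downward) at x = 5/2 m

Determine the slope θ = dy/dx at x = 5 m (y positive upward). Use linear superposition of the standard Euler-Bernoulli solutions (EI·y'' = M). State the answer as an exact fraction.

Load 1 — point force P=16 kN at a=20/3 m (b=L-a=10/3):
  θ_1 = -Pb²x(2aL-(3a+b)x)/(2L³EI)  [x≤a] = -16·(10/3)²·5·(2·(20/3)·10-(3·(20/3)+(10/3))·5)/(2·10³·10000) = -1/1350 rad
Load 2 — uniform load w=-17 kN/m over full span:
  θ_2 = -wx(L-x)(L-2x)/(12EI) = -(-17)·5·(10-5)·(10-2·5)/(12·10000) = 0 rad
Load 3 — triangular load w₀=4 kN/m (0→w₀ over full span):
  θ_3 = -w₀(2x(L-x)(L-2x)(x+2L)+x²(L-x)²)/(120LEI) = -4·(2·5·(10-5)·(10-2·5)·(5+2·10)+5²·(10-5)²)/(120·10·10000) = -1/4800 rad
Load 4 — point force P=3 kN at a=5/2 m (b=L-a=15/2):
  θ_4 = Pa²(L-x)(2bL-(3b+a)(L-x))/(2L³EI)  [x>a] = 3·(5/2)²·(10-5)·(2·(15/2)·10-(3·(15/2)+(5/2))·(10-5))/(2·10³·10000) = 3/25600 rad
Superposition: θ = Σ θ_i = -23/27648 rad ≈ -0.000832 rad

θ(5) = -23/27648 rad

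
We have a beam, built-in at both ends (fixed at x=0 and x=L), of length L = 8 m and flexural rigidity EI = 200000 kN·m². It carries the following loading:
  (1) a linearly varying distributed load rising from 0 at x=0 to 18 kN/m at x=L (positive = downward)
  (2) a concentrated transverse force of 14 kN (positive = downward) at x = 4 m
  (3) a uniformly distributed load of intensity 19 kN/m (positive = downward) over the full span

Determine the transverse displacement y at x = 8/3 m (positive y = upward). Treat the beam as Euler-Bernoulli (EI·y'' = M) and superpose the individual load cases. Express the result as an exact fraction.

y(8/3) = -4909/3796875 m

Load 1 — triangular load w₀=18 kN/m (0→w₀ over full span):
  y_1 = -w₀x²(L-x)²(x+2L)/(120LEI) = -18·(8/3)²·(8-(8/3))²·((8/3)+2·8)/(120·8·200000) = -448/1265625 m
Load 2 — point force P=14 kN at a=4 m (b=L-a=4):
  y_2 = -Pb²x²(3aL-(3a+b)x)/(6L³EI)  [x≤a] = -14·4²·(8/3)²·(3·4·8-(3·4+4)·(8/3))/(6·8³·200000) = -7/50625 m
Load 3 — uniform load w=19 kN/m over full span:
  y_3 = -wx²(L-x)²/(24EI) = -19·(8/3)²·(8-(8/3))²/(24·200000) = -608/759375 m
Superposition: y = Σ y_i = -4909/3796875 m ≈ -0.001293 m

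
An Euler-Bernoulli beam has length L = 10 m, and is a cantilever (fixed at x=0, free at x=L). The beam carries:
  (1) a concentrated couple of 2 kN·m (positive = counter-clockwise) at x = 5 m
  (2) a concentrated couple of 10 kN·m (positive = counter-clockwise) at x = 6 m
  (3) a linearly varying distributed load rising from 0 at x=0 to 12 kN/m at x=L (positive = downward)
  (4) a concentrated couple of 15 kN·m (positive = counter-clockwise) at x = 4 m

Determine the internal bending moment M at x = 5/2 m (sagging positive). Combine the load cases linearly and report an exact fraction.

M(5/2) = -1809/8 kN·m

Load 1 — applied couple M₀=2 kN·m at a=5 m (b=L-a=5):
  M_1 = M₀  [x≤a] = 2 = 2 kN·m
Load 2 — applied couple M₀=10 kN·m at a=6 m (b=L-a=4):
  M_2 = M₀  [x≤a] = 10 = 10 kN·m
Load 3 — triangular load w₀=12 kN/m (0→w₀ over full span):
  M_3 = w₀Lx/2 - w₀L²/3 - w₀x³/(6L) = 12·10·(5/2)/2 - 12·10²/3 - 12·(5/2)³/(6·10) = -2025/8 kN·m
Load 4 — applied couple M₀=15 kN·m at a=4 m (b=L-a=6):
  M_4 = M₀  [x≤a] = 15 = 15 kN·m
Superposition: M = Σ M_i = -1809/8 kN·m ≈ -226.125000 kN·m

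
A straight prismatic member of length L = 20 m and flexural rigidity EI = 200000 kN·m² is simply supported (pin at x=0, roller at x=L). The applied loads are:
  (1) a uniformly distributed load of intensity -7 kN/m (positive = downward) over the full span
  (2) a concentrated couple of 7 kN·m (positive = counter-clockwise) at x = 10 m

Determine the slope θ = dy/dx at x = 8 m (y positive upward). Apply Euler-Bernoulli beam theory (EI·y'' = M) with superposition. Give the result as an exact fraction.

θ(8) = 20881/6000000 rad

Load 1 — uniform load w=-7 kN/m over full span:
  θ_1 = -w(L³-6Lx²+4x³)/(24EI) = -(-7)·(20³-6·20·8²+4·8³)/(24·200000) = 259/75000 rad
Load 2 — applied couple M₀=7 kN·m at a=10 m (b=L-a=10):
  θ_2 = (M₀x²/(2L)+C₁)/EI  [x≤a] with C₁=M₀(3b²-L²)/(6L)=-35/6 = (7·8²/(2·20)+(-35/6))/200000 = 161/6000000 rad
Superposition: θ = Σ θ_i = 20881/6000000 rad ≈ 0.003480 rad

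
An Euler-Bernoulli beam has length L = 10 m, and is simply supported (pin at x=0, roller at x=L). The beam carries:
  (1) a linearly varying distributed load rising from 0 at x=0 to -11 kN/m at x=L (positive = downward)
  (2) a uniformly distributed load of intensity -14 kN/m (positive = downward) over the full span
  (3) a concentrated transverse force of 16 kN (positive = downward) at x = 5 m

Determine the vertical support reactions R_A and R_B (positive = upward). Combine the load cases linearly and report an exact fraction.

R_A = -241/3 kN, R_B = -296/3 kN

Load 1 — triangular load w₀=-11 kN/m (0→w₀ over full span):
  R_A = w₀L/6 = (-11)·10/6 = -55/3 kN
  R_B = w₀L/3 = (-11)·10/3 = -110/3 kN
Load 2 — uniform load w=-14 kN/m over full span:
  R_A = wL/2 = (-14)·10/2 = -70 kN
  R_B = wL/2 = (-14)·10/2 = -70 kN
Load 3 — point force P=16 kN at a=5 m (b=L-a=5):
  R_A = Pb/L = 16·5/10 = 8 kN
  R_B = Pa/L = 16·5/10 = 8 kN
Superposition: R_A = -241/3 kN, R_B = -296/3 kN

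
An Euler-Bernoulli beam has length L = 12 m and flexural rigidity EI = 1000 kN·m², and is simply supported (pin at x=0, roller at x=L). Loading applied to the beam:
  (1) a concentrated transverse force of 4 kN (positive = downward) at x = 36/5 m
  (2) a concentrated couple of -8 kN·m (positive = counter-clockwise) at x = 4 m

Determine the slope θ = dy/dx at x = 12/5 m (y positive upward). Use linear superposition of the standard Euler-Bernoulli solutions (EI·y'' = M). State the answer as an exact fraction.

Load 1 — point force P=4 kN at a=36/5 m (b=L-a=24/5):
  θ_1 = -Pb(L²-b²-3x²)/(6LEI)  [x≤a] = -4·(24/5)·(12²-(24/5)²-3·(12/5)²)/(6·12·1000) = -432/15625 rad
Load 2 — applied couple M₀=-8 kN·m at a=4 m (b=L-a=8):
  θ_2 = (M₀x²/(2L)+C₁)/EI  [x≤a] with C₁=M₀(3b²-L²)/(6L)=-16/3 = ((-8)·(12/5)²/(2·12)+(-16/3))/1000 = -68/9375 rad
Superposition: θ = Σ θ_i = -1636/46875 rad ≈ -0.034901 rad

θ(12/5) = -1636/46875 rad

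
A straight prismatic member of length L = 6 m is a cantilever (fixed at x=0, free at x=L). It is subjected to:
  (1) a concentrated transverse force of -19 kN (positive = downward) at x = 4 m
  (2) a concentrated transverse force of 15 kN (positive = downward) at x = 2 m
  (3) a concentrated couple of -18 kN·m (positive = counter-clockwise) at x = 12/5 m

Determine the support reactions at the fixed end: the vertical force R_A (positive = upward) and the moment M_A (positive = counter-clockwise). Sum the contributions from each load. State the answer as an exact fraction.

R_A = -4 kN, M_A = -28 kN·m

Load 1 — point force P=-19 kN at a=4 m (b=L-a=2):
  R_A = P = (-19) = -19 kN
  M_A = Pa = (-19)·4 = -76 kN·m
Load 2 — point force P=15 kN at a=2 m (b=L-a=4):
  R_A = P = 15 kN
  M_A = Pa = 15·2 = 30 kN·m
Load 3 — applied couple M₀=-18 kN·m at a=12/5 m (b=L-a=18/5):
  R_A = 0 kN
  M_A = -M₀ = -(-18) = 18 kN·m
Superposition: R_A = -4 kN, M_A = -28 kN·m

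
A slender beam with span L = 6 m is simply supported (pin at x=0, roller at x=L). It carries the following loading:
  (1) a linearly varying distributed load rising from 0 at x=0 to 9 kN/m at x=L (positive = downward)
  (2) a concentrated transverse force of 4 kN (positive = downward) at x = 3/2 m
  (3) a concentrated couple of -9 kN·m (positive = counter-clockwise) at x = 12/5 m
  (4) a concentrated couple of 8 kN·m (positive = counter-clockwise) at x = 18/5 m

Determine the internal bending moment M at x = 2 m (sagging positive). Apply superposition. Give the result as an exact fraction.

Load 1 — triangular load w₀=9 kN/m (0→w₀ over full span):
  M_1 = w₀Lx/6 - w₀x³/(6L) = 9·6·2/6 - 9·2³/(6·6) = 16 kN·m
Load 2 — point force P=4 kN at a=3/2 m (b=L-a=9/2):
  M_2 = Pa(L-x)/L  [x>a] = 4·(3/2)·(6-2)/6 = 4 kN·m
Load 3 — applied couple M₀=-9 kN·m at a=12/5 m (b=L-a=18/5):
  M_3 = M₀x/L  [x≤a] = (-9)·2/6 = -3 kN·m
Load 4 — applied couple M₀=8 kN·m at a=18/5 m (b=L-a=12/5):
  M_4 = M₀x/L  [x≤a] = 8·2/6 = 8/3 kN·m
Superposition: M = Σ M_i = 59/3 kN·m ≈ 19.666667 kN·m

M(2) = 59/3 kN·m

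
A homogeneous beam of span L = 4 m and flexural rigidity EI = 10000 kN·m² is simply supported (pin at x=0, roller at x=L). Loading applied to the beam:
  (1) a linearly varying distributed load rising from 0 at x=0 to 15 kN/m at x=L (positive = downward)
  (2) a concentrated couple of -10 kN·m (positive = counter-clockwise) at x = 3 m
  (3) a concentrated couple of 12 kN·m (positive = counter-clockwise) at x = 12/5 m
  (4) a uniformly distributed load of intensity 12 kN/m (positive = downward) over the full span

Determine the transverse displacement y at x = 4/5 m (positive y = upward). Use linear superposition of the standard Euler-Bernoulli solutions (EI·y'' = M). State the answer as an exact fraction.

y(4/5) = -114997/31250000 m

Load 1 — triangular load w₀=15 kN/m (0→w₀ over full span):
  y_1 = -w₀x(7L⁴-10L²x²+3x⁴)/(360LEI) = -15·(4/5)·(7·4⁴-10·4²·(4/5)²+3·(4/5)⁴)/(360·4·10000) = -2752/1953125 m
Load 2 — applied couple M₀=-10 kN·m at a=3 m (b=L-a=1):
  y_2 = (M₀x³/(6L)+C₁x)/EI  [x≤a] with C₁=M₀(3b²-L²)/(6L)=65/12 = ((-10)·(4/5)³/(6·4)+(65/12)·(4/5))/10000 = 103/250000 m
Load 3 — applied couple M₀=12 kN·m at a=12/5 m (b=L-a=8/5):
  y_3 = (M₀x³/(6L)+C₁x)/EI  [x≤a] with C₁=M₀(3b²-L²)/(6L)=-104/25 = (12·(4/5)³/(6·4)+(-104/25)·(4/5))/10000 = -24/78125 m
Load 4 — uniform load w=12 kN/m over full span:
  y_4 = -wx(L³-2Lx²+x³)/(24EI) = -12·(4/5)·(4³-2·4·(4/5)²+(4/5)³)/(24·10000) = -928/390625 m
Superposition: y = Σ y_i = -114997/31250000 m ≈ -0.003680 m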